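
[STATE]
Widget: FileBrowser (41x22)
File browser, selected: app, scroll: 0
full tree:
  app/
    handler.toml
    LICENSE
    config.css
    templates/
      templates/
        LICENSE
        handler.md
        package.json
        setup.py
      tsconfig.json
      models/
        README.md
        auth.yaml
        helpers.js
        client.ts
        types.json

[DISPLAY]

> [-] app/                               
    handler.toml                         
    LICENSE                              
    config.css                           
    [+] templates/                       
                                         
                                         
                                         
                                         
                                         
                                         
                                         
                                         
                                         
                                         
                                         
                                         
                                         
                                         
                                         
                                         
                                         


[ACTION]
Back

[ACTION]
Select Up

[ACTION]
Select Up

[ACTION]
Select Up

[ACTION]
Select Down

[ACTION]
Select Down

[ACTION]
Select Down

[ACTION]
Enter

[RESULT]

  [-] app/                               
    handler.toml                         
    LICENSE                              
  > config.css                           
    [+] templates/                       
                                         
                                         
                                         
                                         
                                         
                                         
                                         
                                         
                                         
                                         
                                         
                                         
                                         
                                         
                                         
                                         
                                         


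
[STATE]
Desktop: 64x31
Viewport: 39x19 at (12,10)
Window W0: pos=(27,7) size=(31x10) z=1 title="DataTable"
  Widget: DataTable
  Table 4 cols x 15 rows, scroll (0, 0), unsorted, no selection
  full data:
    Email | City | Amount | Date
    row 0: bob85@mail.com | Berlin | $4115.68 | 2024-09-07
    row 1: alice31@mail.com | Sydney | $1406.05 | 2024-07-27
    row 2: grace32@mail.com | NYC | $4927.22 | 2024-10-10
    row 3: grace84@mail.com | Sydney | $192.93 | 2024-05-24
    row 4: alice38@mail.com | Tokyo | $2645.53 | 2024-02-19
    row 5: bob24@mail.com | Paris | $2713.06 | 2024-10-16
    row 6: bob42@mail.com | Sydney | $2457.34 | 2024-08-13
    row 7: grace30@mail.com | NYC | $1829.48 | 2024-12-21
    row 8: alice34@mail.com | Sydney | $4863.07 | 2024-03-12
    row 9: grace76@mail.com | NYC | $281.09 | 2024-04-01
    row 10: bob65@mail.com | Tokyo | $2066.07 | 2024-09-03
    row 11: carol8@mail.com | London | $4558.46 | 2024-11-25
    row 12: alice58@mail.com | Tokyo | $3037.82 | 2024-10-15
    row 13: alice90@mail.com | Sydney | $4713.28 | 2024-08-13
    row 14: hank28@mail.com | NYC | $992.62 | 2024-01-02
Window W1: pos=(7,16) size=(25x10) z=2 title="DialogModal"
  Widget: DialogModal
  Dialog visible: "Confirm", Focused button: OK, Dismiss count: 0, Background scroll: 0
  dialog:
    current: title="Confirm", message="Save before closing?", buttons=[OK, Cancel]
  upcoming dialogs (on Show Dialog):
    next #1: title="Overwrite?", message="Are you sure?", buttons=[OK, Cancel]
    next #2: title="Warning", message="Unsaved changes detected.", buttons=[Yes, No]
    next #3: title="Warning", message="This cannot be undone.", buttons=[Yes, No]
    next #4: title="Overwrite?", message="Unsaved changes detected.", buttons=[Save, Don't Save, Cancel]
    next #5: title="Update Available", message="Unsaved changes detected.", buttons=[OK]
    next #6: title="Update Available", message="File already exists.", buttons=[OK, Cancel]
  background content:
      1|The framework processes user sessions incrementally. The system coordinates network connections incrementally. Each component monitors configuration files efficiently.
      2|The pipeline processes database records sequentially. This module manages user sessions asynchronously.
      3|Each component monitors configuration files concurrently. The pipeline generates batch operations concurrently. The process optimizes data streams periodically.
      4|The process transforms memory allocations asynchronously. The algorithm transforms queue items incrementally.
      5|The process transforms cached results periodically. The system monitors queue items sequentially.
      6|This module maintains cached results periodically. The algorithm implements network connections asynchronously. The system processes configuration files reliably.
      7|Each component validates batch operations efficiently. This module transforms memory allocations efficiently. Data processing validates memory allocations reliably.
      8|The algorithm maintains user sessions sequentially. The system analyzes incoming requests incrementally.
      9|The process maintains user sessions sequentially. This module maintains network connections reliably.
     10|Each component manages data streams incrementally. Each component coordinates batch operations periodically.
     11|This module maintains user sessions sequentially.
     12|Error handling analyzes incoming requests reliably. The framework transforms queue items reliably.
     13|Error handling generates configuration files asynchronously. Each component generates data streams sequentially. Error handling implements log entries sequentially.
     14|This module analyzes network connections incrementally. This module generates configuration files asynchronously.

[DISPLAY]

               ┃Email           │City  
               ┃────────────────┼──────
               ┃bob85@mail.com  │Berlin
               ┃alice31@mail.com│Sydney
               ┃grace32@mail.com│NYC   
               ┃grace84@mail.com│Sydney
━━━━━━━━━━━━━━━━━━━┓━━━━━━━━━━━━━━━━━━━
logModal           ┃                   
───────────────────┨                   
────────────────┐es┃                   
    Confirm     │s ┃                   
ave before closi│rs┃                   
 [OK]  Cancel   │s ┃                   
────────────────┘s ┃                   
 module maintains c┃                   
━━━━━━━━━━━━━━━━━━━┛                   
                                       
                                       
                                       


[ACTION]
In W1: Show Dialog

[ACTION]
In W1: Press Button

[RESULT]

               ┃Email           │City  
               ┃────────────────┼──────
               ┃bob85@mail.com  │Berlin
               ┃alice31@mail.com│Sydney
               ┃grace32@mail.com│NYC   
               ┃grace84@mail.com│Sydney
━━━━━━━━━━━━━━━━━━━┓━━━━━━━━━━━━━━━━━━━
logModal           ┃                   
───────────────────┨                   
framework processes┃                   
pipeline processes ┃                   
 component monitors┃                   
process transforms ┃                   
process transforms ┃                   
 module maintains c┃                   
━━━━━━━━━━━━━━━━━━━┛                   
                                       
                                       
                                       


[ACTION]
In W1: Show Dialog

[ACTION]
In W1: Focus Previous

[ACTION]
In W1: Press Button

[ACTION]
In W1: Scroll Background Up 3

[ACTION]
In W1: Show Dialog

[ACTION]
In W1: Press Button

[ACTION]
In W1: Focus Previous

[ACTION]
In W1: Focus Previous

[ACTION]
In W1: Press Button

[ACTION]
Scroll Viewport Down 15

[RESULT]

               ┃bob85@mail.com  │Berlin
               ┃alice31@mail.com│Sydney
               ┃grace32@mail.com│NYC   
               ┃grace84@mail.com│Sydney
━━━━━━━━━━━━━━━━━━━┓━━━━━━━━━━━━━━━━━━━
logModal           ┃                   
───────────────────┨                   
framework processes┃                   
pipeline processes ┃                   
 component monitors┃                   
process transforms ┃                   
process transforms ┃                   
 module maintains c┃                   
━━━━━━━━━━━━━━━━━━━┛                   
                                       
                                       
                                       
                                       
                                       


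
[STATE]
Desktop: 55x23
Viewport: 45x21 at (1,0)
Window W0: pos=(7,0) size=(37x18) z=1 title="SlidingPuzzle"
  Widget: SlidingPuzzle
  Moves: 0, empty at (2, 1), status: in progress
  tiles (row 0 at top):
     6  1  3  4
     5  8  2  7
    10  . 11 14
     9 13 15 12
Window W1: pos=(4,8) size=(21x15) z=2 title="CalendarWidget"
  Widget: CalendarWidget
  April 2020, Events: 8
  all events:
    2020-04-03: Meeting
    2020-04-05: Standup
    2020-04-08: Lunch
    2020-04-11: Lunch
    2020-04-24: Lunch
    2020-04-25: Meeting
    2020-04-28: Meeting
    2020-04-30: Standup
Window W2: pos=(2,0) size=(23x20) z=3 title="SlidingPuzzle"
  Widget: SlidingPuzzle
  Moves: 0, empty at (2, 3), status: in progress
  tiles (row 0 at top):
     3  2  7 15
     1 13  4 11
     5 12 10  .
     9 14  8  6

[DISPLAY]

 ┏━━━━━━━━━━━━━━━━━━━━━┓━━━━━━━━━━━━━━━━━━┓  
 ┃ SlidingPuzzle       ┃                  ┃  
 ┠─────────────────────┨──────────────────┨  
 ┃┌────┬────┬────┬────┐┃───┐              ┃  
 ┃│  3 │  2 │  7 │ 15 │┃ 4 │              ┃  
 ┃├────┼────┼────┼────┤┃───┤              ┃  
 ┃│  1 │ 13 │  4 │ 11 │┃ 7 │              ┃  
 ┃├────┼────┼────┼────┤┃───┤              ┃  
 ┃│  5 │ 12 │ 10 │    │┃14 │              ┃  
 ┃├────┼────┼────┼────┤┃───┤              ┃  
 ┃│  9 │ 14 │  8 │  6 │┃12 │              ┃  
 ┃└────┴────┴────┴────┘┃───┘              ┃  
 ┃Moves: 0             ┃                  ┃  
 ┃                     ┃                  ┃  
 ┃                     ┃                  ┃  
 ┃                     ┃                  ┃  
 ┃                     ┃                  ┃  
 ┃                     ┃━━━━━━━━━━━━━━━━━━┛  
 ┃                     ┃                     
 ┗━━━━━━━━━━━━━━━━━━━━━┛                     
   ┃                   ┃                     


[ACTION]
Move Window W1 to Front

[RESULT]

 ┏━━━━━━━━━━━━━━━━━━━━━┓━━━━━━━━━━━━━━━━━━┓  
 ┃ SlidingPuzzle       ┃                  ┃  
 ┠─────────────────────┨──────────────────┨  
 ┃┌────┬────┬────┬────┐┃───┐              ┃  
 ┃│  3 │  2 │  7 │ 15 │┃ 4 │              ┃  
 ┃├────┼────┼────┼────┤┃───┤              ┃  
 ┃│  1 │ 13 │  4 │ 11 │┃ 7 │              ┃  
 ┃├────┼────┼────┼────┤┃───┤              ┃  
 ┃│┏━━━━━━━━━━━━━━━━━━━┓14 │              ┃  
 ┃├┃ CalendarWidget    ┃───┤              ┃  
 ┃│┠───────────────────┨12 │              ┃  
 ┃└┃     April 2020    ┃───┘              ┃  
 ┃M┃Mo Tu We Th Fr Sa S┃                  ┃  
 ┃ ┃       1  2  3*  4 ┃                  ┃  
 ┃ ┃ 6  7  8*  9 10 11*┃                  ┃  
 ┃ ┃13 14 15 16 17 18 1┃                  ┃  
 ┃ ┃20 21 22 23 24* 25*┃                  ┃  
 ┃ ┃27 28* 29 30*      ┃━━━━━━━━━━━━━━━━━━┛  
 ┃ ┃                   ┃                     
 ┗━┃                   ┃                     
   ┃                   ┃                     


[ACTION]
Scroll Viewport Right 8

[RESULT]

━━━━━━━━━━━━━━━┓━━━━━━━━━━━━━━━━━━┓          
ngPuzzle       ┃                  ┃          
───────────────┨──────────────────┨          
────┬────┬────┐┃───┐              ┃          
  2 │  7 │ 15 │┃ 4 │              ┃          
────┼────┼────┤┃───┤              ┃          
 13 │  4 │ 11 │┃ 7 │              ┃          
────┼────┼────┤┃───┤              ┃          
━━━━━━━━━━━━━━━┓14 │              ┃          
endarWidget    ┃───┤              ┃          
───────────────┨12 │              ┃          
 April 2020    ┃───┘              ┃          
u We Th Fr Sa S┃                  ┃          
   1  2  3*  4 ┃                  ┃          
7  8*  9 10 11*┃                  ┃          
4 15 16 17 18 1┃                  ┃          
1 22 23 24* 25*┃                  ┃          
8* 29 30*      ┃━━━━━━━━━━━━━━━━━━┛          
               ┃                             
               ┃                             
               ┃                             


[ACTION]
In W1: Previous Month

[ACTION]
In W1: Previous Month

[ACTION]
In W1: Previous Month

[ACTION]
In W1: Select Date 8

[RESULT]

━━━━━━━━━━━━━━━┓━━━━━━━━━━━━━━━━━━┓          
ngPuzzle       ┃                  ┃          
───────────────┨──────────────────┨          
────┬────┬────┐┃───┐              ┃          
  2 │  7 │ 15 │┃ 4 │              ┃          
────┼────┼────┤┃───┤              ┃          
 13 │  4 │ 11 │┃ 7 │              ┃          
────┼────┼────┤┃───┤              ┃          
━━━━━━━━━━━━━━━┓14 │              ┃          
endarWidget    ┃───┤              ┃          
───────────────┨12 │              ┃          
January 2020   ┃───┘              ┃          
u We Th Fr Sa S┃                  ┃          
   1  2  3  4  ┃                  ┃          
7 [ 8]  9 10 11┃                  ┃          
4 15 16 17 18 1┃                  ┃          
1 22 23 24 25 2┃                  ┃          
8 29 30 31     ┃━━━━━━━━━━━━━━━━━━┛          
               ┃                             
               ┃                             
               ┃                             


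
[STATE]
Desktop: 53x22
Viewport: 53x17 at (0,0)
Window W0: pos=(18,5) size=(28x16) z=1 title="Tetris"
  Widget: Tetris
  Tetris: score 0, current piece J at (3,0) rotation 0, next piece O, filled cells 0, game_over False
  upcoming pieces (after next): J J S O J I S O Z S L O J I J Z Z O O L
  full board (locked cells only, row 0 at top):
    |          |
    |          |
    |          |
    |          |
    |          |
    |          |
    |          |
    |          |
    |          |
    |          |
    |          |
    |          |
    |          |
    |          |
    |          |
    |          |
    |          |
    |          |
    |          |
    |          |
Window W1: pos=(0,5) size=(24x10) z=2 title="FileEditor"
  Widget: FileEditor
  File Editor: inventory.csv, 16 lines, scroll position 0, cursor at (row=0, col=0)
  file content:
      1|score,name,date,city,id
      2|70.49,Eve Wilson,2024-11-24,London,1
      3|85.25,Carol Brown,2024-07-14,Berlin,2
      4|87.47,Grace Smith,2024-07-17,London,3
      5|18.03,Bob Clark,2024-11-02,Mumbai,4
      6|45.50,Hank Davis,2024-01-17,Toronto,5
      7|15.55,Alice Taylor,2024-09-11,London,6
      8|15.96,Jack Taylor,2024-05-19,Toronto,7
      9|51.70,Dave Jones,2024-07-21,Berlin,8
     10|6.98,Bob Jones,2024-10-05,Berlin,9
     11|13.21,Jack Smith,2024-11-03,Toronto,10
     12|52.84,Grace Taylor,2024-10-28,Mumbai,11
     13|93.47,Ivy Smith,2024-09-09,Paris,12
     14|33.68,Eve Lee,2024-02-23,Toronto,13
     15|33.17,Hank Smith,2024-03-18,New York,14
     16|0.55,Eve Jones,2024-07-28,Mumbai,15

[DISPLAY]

                                                     
                                                     
                                                     
                                                     
                                                     
┏━━━━━━━━━━━━━━━━━━━━━━┓━━━━━━━━━━━━━━━━━━━━━┓       
┃ FileEditor           ┃is                   ┃       
┠──────────────────────┨─────────────────────┨       
┃█core,name,date,city,▲┃     │Next:          ┃       
┃70.49,Eve Wilson,2024█┃     │▓▓             ┃       
┃85.25,Carol Brown,202░┃     │▓▓             ┃       
┃87.47,Grace Smith,202░┃     │               ┃       
┃18.03,Bob Clark,2024-░┃     │               ┃       
┃45.50,Hank Davis,2024▼┃     │               ┃       
┗━━━━━━━━━━━━━━━━━━━━━━┛     │Score:         ┃       
                  ┃          │0              ┃       
                  ┃          │               ┃       


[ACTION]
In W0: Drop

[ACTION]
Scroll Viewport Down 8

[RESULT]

┏━━━━━━━━━━━━━━━━━━━━━━┓━━━━━━━━━━━━━━━━━━━━━┓       
┃ FileEditor           ┃is                   ┃       
┠──────────────────────┨─────────────────────┨       
┃█core,name,date,city,▲┃     │Next:          ┃       
┃70.49,Eve Wilson,2024█┃     │▓▓             ┃       
┃85.25,Carol Brown,202░┃     │▓▓             ┃       
┃87.47,Grace Smith,202░┃     │               ┃       
┃18.03,Bob Clark,2024-░┃     │               ┃       
┃45.50,Hank Davis,2024▼┃     │               ┃       
┗━━━━━━━━━━━━━━━━━━━━━━┛     │Score:         ┃       
                  ┃          │0              ┃       
                  ┃          │               ┃       
                  ┃          │               ┃       
                  ┃          │               ┃       
                  ┃          │               ┃       
                  ┗━━━━━━━━━━━━━━━━━━━━━━━━━━┛       
                                                     


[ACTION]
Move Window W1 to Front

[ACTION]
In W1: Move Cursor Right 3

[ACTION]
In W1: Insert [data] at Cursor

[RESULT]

┏━━━━━━━━━━━━━━━━━━━━━━┓━━━━━━━━━━━━━━━━━━━━━┓       
┃ FileEditor           ┃is                   ┃       
┠──────────────────────┨─────────────────────┨       
┃scodata█e,name,date,c▲┃     │Next:          ┃       
┃70.49,Eve Wilson,2024█┃     │▓▓             ┃       
┃85.25,Carol Brown,202░┃     │▓▓             ┃       
┃87.47,Grace Smith,202░┃     │               ┃       
┃18.03,Bob Clark,2024-░┃     │               ┃       
┃45.50,Hank Davis,2024▼┃     │               ┃       
┗━━━━━━━━━━━━━━━━━━━━━━┛     │Score:         ┃       
                  ┃          │0              ┃       
                  ┃          │               ┃       
                  ┃          │               ┃       
                  ┃          │               ┃       
                  ┃          │               ┃       
                  ┗━━━━━━━━━━━━━━━━━━━━━━━━━━┛       
                                                     


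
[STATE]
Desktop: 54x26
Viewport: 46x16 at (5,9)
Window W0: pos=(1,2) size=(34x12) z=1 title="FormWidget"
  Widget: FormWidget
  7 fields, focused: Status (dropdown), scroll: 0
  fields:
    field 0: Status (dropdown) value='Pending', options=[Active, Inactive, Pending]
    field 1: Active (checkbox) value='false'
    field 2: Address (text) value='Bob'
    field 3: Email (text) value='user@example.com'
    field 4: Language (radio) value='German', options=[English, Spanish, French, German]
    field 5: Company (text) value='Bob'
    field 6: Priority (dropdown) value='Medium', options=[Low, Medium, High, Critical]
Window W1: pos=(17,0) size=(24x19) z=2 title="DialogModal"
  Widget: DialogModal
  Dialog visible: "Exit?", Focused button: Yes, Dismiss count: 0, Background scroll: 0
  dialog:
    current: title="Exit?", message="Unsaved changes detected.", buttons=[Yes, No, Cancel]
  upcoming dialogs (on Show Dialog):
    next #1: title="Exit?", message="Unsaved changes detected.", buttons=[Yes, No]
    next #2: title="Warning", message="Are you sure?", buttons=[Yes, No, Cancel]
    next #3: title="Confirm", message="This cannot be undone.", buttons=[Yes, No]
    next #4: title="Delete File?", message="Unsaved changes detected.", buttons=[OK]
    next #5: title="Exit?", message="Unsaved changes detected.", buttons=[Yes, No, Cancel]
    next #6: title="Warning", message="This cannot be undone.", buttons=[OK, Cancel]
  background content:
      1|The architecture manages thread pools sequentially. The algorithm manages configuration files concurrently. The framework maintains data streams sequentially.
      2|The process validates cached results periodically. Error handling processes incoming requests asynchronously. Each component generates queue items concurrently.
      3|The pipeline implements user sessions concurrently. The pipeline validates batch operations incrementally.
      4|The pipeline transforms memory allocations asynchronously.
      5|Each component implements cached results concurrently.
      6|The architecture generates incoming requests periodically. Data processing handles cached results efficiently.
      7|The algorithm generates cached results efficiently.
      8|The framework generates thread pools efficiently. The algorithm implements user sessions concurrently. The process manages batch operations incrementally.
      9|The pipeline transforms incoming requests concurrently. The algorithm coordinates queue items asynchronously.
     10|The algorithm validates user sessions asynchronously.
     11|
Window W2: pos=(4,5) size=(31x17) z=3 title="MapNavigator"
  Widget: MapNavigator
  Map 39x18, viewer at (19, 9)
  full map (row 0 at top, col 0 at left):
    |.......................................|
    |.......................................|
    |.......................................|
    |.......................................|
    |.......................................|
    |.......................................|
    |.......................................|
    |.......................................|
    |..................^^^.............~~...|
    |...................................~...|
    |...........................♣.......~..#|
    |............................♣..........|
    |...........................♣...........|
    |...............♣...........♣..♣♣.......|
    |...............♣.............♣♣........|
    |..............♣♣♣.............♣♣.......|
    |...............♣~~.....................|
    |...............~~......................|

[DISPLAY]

.............................┃  │te┃          
.............................┃s │te┃          
.............................┃nc│rm┃          
.............................┃──┘te┃          
.............^^^.............┃     ┃          
..............@..............┃     ┃          
......................♣......┃     ┃          
.......................♣.....┃     ┃          
......................♣......┃     ┃          
..........♣...........♣..♣♣..┃━━━━━┛          
..........♣.............♣♣...┃                
.........♣♣♣.............♣♣..┃                
━━━━━━━━━━━━━━━━━━━━━━━━━━━━━┛                
                                              
                                              
                                              


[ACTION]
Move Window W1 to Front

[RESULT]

............┃Th│     Exit?      │te┃          
............┃Th│Unsaved changes │te┃          
............┃Th│[Yes]  No   Canc│rm┃          
............┃Th└────────────────┘te┃          
............┃                      ┃          
............┃                      ┃          
............┃                      ┃          
............┃                      ┃          
............┃                      ┃          
..........♣.┗━━━━━━━━━━━━━━━━━━━━━━┛          
..........♣.............♣♣...┃                
.........♣♣♣.............♣♣..┃                
━━━━━━━━━━━━━━━━━━━━━━━━━━━━━┛                
                                              
                                              
                                              


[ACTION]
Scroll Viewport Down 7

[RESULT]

............┃Th│Unsaved changes │te┃          
............┃Th│[Yes]  No   Canc│rm┃          
............┃Th└────────────────┘te┃          
............┃                      ┃          
............┃                      ┃          
............┃                      ┃          
............┃                      ┃          
............┃                      ┃          
..........♣.┗━━━━━━━━━━━━━━━━━━━━━━┛          
..........♣.............♣♣...┃                
.........♣♣♣.............♣♣..┃                
━━━━━━━━━━━━━━━━━━━━━━━━━━━━━┛                
                                              
                                              
                                              
                                              


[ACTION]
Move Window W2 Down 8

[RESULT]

 MapNavigato┃Th│Unsaved changes │te┃          
────────────┃Th│[Yes]  No   Canc│rm┃          
............┃Th└────────────────┘te┃          
............┃                      ┃          
............┃                      ┃          
............┃                      ┃          
............┃                      ┃          
............┃                      ┃          
............┗━━━━━━━━━━━━━━━━━━━━━━┛          
......................♣......┃                
.......................♣.....┃                
......................♣......┃                
..........♣...........♣..♣♣..┃                
..........♣.............♣♣...┃                
.........♣♣♣.............♣♣..┃                
━━━━━━━━━━━━━━━━━━━━━━━━━━━━━┛                


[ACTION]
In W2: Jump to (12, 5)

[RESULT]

 MapNavigato┃Th│Unsaved changes │te┃          
────────────┃Th│[Yes]  No   Canc│rm┃          
            ┃Th└────────────────┘te┃          
  ..........┃                      ┃          
  ..........┃                      ┃          
  ..........┃                      ┃          
  ..........┃                      ┃          
  ..........┃                      ┃          
  ..........┗━━━━━━━━━━━━━━━━━━━━━━┛          
  ...........................┃                
  ...........................┃                
  ..................^^^......┃                
  ...........................┃                
  ...........................┃                
  ...........................┃                
━━━━━━━━━━━━━━━━━━━━━━━━━━━━━┛                


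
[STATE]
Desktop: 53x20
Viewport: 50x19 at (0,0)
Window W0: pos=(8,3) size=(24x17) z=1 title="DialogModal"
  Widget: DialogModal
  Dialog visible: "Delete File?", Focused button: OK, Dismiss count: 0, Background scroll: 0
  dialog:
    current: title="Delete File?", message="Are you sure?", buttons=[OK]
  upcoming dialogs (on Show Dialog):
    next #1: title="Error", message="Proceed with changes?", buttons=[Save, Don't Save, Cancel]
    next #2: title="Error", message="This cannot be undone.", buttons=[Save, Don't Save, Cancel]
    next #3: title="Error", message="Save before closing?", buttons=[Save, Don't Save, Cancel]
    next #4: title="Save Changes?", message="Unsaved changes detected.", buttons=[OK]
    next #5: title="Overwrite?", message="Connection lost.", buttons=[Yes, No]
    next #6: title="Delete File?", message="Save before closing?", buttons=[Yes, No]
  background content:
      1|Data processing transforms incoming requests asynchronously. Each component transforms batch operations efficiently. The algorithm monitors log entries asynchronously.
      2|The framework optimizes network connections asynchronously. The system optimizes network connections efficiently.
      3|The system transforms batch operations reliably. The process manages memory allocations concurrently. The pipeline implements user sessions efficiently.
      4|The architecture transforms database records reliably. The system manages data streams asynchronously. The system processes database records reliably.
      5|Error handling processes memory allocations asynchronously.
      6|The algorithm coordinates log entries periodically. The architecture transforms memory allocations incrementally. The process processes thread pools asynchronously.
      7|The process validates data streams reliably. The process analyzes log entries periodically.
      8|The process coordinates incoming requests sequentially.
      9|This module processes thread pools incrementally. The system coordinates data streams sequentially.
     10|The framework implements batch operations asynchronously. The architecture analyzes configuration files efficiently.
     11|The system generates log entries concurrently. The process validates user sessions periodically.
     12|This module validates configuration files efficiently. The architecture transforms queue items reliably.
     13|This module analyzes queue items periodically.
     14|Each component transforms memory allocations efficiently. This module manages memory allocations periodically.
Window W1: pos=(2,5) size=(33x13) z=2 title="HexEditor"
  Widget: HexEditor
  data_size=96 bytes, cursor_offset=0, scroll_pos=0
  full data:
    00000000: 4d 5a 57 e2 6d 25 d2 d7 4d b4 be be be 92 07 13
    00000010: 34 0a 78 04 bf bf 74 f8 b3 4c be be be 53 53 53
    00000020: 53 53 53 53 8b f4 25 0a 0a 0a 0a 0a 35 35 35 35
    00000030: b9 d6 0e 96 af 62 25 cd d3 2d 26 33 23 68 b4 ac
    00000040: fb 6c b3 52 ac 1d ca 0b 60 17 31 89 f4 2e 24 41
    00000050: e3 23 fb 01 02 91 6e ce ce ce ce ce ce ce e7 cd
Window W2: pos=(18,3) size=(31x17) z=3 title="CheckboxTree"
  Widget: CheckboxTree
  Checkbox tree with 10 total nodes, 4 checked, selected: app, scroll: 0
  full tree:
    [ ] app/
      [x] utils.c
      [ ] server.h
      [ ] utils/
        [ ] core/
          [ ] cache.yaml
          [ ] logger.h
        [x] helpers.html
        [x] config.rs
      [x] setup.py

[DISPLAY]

                                                  
                                                  
                                                  
        ┏━━━━━━━━━┏━━━━━━━━━━━━━━━━━━━━━━━━━━━━━┓ 
        ┃ DialogMo┃ CheckboxTree                ┃ 
  ┏━━━━━━━━━━━━━━━┠─────────────────────────────┨ 
  ┃ HexEditor     ┃>[-] app/                    ┃ 
  ┠───────────────┃   [x] utils.c               ┃ 
  ┃00000000  4D 5a┃   [ ] server.h              ┃ 
  ┃00000010  34 0a┃   [-] utils/                ┃ 
  ┃00000020  53 53┃     [ ] core/               ┃ 
  ┃00000030  b9 d6┃       [ ] cache.yaml        ┃ 
  ┃00000040  fb 6c┃       [ ] logger.h          ┃ 
  ┃00000050  e3 23┃     [x] helpers.html        ┃ 
  ┃               ┃     [x] config.rs           ┃ 
  ┃               ┃   [x] setup.py              ┃ 
  ┃               ┃                             ┃ 
  ┗━━━━━━━━━━━━━━━┃                             ┃ 
        ┃This modu┃                             ┃ 


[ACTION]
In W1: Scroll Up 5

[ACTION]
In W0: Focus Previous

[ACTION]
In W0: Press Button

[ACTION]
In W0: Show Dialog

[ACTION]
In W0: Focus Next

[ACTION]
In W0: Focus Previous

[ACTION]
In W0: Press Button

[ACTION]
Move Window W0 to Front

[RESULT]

                                                  
                                                  
                                                  
        ┏━━━━━━━━━━━━━━━━━━━━━━┓━━━━━━━━━━━━━━━━┓ 
        ┃ DialogModal          ┃                ┃ 
  ┏━━━━━┠──────────────────────┨────────────────┨ 
  ┃ HexE┃Data processing transf┃                ┃ 
  ┠─────┃The framework optimize┃c               ┃ 
  ┃00000┃The system transforms ┃.h              ┃ 
  ┃00000┃The architecture trans┃                ┃ 
  ┃00000┃Error handling process┃/               ┃ 
  ┃00000┃The algorithm coordina┃che.yaml        ┃ 
  ┃00000┃The process validates ┃gger.h          ┃ 
  ┃00000┃The process coordinate┃ers.html        ┃ 
  ┃     ┃This module processes ┃ig.rs           ┃ 
  ┃     ┃The framework implemen┃py              ┃ 
  ┃     ┃The system generates l┃                ┃ 
  ┗━━━━━┃This module validates ┃                ┃ 
        ┃This module analyzes q┃                ┃ 


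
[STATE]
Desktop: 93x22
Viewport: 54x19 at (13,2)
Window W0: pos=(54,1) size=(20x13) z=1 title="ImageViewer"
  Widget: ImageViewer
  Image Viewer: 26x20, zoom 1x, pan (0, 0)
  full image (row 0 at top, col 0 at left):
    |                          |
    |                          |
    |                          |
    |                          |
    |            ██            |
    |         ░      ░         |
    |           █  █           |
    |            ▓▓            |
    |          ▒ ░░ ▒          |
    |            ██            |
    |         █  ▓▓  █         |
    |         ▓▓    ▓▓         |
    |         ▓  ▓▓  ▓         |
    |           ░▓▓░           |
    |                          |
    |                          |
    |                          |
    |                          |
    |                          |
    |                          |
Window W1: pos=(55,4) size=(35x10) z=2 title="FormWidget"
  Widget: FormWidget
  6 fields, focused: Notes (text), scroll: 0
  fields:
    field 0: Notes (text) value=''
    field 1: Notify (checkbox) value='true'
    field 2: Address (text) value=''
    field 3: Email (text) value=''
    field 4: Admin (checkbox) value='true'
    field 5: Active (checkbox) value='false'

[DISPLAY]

                                         ┃ ImageViewer
                                         ┠────────────
                                         ┃┏━━━━━━━━━━━
                                         ┃┃ FormWidget
                                         ┃┠───────────
                                         ┃┃> Notes:   
                                         ┃┃  Notify:  
                                         ┃┃  Address: 
                                         ┃┃  Email:   
                                         ┃┃  Admin:   
                                         ┃┃  Active:  
                                         ┗┗━━━━━━━━━━━
                                                      
                                                      
                                                      
                                                      
                                                      
                                                      
                                                      


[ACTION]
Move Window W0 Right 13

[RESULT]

                                                      
                                                      
                                          ┏━━━━━━━━━━━
                                          ┃ FormWidget
                                          ┠───────────
                                          ┃> Notes:   
                                          ┃  Notify:  
                                          ┃  Address: 
                                          ┃  Email:   
                                          ┃  Admin:   
                                          ┃  Active:  
                                          ┗━━━━━━━━━━━
                                                      
                                                      
                                                      
                                                      
                                                      
                                                      
                                                      


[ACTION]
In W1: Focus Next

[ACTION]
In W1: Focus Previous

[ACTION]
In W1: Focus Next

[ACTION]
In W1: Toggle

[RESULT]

                                                      
                                                      
                                          ┏━━━━━━━━━━━
                                          ┃ FormWidget
                                          ┠───────────
                                          ┃  Notes:   
                                          ┃> Notify:  
                                          ┃  Address: 
                                          ┃  Email:   
                                          ┃  Admin:   
                                          ┃  Active:  
                                          ┗━━━━━━━━━━━
                                                      
                                                      
                                                      
                                                      
                                                      
                                                      
                                                      
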